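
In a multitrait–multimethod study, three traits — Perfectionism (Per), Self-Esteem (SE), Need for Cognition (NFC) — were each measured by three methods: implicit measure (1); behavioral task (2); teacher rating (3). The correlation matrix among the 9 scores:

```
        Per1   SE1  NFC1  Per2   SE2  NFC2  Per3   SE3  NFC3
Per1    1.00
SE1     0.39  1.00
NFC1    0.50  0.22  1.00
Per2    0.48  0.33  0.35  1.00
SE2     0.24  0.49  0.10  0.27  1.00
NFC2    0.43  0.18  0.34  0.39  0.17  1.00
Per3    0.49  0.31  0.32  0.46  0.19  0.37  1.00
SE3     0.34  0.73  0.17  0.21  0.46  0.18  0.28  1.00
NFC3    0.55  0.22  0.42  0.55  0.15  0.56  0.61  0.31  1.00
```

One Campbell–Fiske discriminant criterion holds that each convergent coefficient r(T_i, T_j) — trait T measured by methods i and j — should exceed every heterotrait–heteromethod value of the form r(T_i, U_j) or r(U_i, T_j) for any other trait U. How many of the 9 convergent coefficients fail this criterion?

4

Convergent coefficients and their comparison sets:
Per (methods 1·2): 0.48 vs {0.24, 0.33, 0.43, 0.35} → pass.
Per (methods 1·3): 0.49 vs {0.34, 0.31, 0.55, 0.32} → fail.
Per (methods 2·3): 0.46 vs {0.21, 0.19, 0.55, 0.37} → fail.
SE (methods 1·2): 0.49 vs {0.33, 0.24, 0.18, 0.10} → pass.
SE (methods 1·3): 0.73 vs {0.31, 0.34, 0.22, 0.17} → pass.
SE (methods 2·3): 0.46 vs {0.19, 0.21, 0.15, 0.18} → pass.
NFC (methods 1·2): 0.34 vs {0.35, 0.43, 0.10, 0.18} → fail.
NFC (methods 1·3): 0.42 vs {0.32, 0.55, 0.17, 0.22} → fail.
NFC (methods 2·3): 0.56 vs {0.37, 0.55, 0.18, 0.15} → pass.
4 of 9 fail.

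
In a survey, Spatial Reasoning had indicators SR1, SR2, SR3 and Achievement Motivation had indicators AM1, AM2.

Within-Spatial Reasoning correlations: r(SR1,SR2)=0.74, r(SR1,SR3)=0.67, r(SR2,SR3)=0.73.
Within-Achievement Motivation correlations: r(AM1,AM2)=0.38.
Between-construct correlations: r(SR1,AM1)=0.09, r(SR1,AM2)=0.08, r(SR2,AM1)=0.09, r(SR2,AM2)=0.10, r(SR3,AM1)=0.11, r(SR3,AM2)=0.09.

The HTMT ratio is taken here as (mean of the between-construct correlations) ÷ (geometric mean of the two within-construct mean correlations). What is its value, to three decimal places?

Between-construct mean = 0.56/6 = 0.0933.
Mean within-SR = 2.14/3 = 0.7133; mean within-AM = 0.38/1 = 0.3800.
Geometric mean = √(0.7133 × 0.3800) = 0.5206.
HTMT = 0.0933 / 0.5206 = 0.179.

0.179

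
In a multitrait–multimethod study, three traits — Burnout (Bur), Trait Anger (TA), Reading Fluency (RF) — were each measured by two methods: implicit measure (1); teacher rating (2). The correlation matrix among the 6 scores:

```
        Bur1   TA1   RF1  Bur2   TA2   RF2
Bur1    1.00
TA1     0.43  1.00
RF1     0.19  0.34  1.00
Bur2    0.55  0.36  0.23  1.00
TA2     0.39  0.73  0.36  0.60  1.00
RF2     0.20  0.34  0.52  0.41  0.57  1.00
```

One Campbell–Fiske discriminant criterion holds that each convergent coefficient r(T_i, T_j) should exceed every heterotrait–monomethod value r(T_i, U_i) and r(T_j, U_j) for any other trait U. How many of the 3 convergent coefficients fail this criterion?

2

Convergent coefficients and their comparison sets:
Bur (methods 1·2): 0.55 vs {0.43, 0.60, 0.19, 0.41} → fail.
TA (methods 1·2): 0.73 vs {0.43, 0.60, 0.34, 0.57} → pass.
RF (methods 1·2): 0.52 vs {0.19, 0.41, 0.34, 0.57} → fail.
2 of 3 fail.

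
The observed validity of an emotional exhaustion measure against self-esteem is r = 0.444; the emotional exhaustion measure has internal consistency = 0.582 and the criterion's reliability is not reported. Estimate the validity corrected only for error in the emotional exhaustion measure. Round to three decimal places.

0.582

Single correction: r_c = r_obs / √r_xx = 0.444 / √0.582 = 0.444 / 0.7629 ≈ 0.582.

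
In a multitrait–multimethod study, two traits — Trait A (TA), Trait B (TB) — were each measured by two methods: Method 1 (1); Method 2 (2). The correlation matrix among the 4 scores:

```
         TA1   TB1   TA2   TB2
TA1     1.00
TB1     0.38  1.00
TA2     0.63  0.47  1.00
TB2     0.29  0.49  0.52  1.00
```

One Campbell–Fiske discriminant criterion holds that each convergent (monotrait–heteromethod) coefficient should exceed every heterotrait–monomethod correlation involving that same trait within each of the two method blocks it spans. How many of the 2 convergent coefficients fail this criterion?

1

Checking each validity diagonal entry against its comparison values:
TA (methods 1·2): 0.63 vs {0.38, 0.52} → pass.
TB (methods 1·2): 0.49 vs {0.38, 0.52} → fail.
1 of 2 fail.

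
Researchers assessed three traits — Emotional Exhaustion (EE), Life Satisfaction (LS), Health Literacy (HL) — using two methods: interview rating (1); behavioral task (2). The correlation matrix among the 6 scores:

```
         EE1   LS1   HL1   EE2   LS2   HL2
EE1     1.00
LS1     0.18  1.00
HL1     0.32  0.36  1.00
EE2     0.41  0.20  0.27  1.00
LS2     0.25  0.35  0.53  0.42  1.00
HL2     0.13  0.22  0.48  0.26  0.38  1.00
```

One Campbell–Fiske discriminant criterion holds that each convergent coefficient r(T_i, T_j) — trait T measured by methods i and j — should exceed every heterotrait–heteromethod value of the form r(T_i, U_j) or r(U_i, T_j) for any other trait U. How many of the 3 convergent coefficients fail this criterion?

Each convergent coefficient versus the relevant comparison correlations:
EE (methods 1·2): 0.41 vs {0.25, 0.20, 0.13, 0.27} → pass.
LS (methods 1·2): 0.35 vs {0.20, 0.25, 0.22, 0.53} → fail.
HL (methods 1·2): 0.48 vs {0.27, 0.13, 0.53, 0.22} → fail.
2 of 3 fail.

2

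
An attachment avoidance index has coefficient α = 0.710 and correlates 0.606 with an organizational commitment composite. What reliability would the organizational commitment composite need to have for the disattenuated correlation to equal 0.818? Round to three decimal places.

r_true = r_obs / √(r_xx · r_yy) ⇒ 0.818 = 0.606 / √(0.710 · r_yy).
√(0.710 · r_yy) = 0.606 / 0.818 = 0.7408; 0.710 · r_yy = 0.5488; r_yy = 0.5488 / 0.710 ≈ 0.773.

0.773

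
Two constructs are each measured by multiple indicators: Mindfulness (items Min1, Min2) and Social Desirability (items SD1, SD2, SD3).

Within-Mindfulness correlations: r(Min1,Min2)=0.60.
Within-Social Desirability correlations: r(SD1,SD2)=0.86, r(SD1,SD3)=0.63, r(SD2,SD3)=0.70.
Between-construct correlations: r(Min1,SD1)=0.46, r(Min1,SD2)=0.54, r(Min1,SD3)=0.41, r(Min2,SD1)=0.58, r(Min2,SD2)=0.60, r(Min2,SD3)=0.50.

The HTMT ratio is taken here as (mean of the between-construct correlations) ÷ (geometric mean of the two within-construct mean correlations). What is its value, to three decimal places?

Between-construct mean = 3.09/6 = 0.5150.
Mean within-Min = 0.60/1 = 0.6000; mean within-SD = 2.19/3 = 0.7300.
Geometric mean = √(0.6000 × 0.7300) = 0.6618.
HTMT = 0.5150 / 0.6618 = 0.778.

0.778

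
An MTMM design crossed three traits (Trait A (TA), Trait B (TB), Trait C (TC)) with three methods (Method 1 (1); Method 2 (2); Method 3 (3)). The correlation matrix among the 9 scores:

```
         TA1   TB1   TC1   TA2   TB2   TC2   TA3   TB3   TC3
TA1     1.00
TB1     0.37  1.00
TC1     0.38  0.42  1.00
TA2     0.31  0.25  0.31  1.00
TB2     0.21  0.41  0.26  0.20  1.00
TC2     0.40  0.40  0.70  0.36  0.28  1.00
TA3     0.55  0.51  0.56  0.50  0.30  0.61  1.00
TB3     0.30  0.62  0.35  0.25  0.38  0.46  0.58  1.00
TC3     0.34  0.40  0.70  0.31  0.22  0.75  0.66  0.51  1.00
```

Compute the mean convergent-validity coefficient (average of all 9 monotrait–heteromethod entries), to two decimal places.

0.55

Convergent values: 0.31, 0.55, 0.50, 0.41, 0.62, 0.38, 0.70, 0.70, 0.75; mean = 4.92/9 = 0.55.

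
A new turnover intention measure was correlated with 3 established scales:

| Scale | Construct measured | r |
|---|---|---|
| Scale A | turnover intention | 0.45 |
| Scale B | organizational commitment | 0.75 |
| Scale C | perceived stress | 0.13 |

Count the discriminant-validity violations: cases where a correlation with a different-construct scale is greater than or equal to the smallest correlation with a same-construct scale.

1

Convergent (same construct = turnover intention): Scale A.
Smallest convergent = 0.45. Discriminant values: 0.75, 0.13; count ≥ 0.45 → 1.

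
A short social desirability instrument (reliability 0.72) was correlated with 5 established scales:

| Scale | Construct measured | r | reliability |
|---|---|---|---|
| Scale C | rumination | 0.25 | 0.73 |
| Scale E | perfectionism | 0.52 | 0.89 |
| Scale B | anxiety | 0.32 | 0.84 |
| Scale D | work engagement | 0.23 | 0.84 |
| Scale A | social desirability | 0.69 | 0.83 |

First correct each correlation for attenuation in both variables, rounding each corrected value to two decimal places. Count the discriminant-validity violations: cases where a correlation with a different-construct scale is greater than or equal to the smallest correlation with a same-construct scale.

Disattenuated r (r / √(r_scale · r_new)):
  Scale C (disc): 0.25 / √(0.73·0.72) = 0.34
  Scale E (disc): 0.52 / √(0.89·0.72) = 0.65
  Scale B (disc): 0.32 / √(0.84·0.72) = 0.41
  Scale D (disc): 0.23 / √(0.84·0.72) = 0.30
  Scale A (conv): 0.69 / √(0.83·0.72) = 0.89
Smallest convergent = 0.89. Discriminant values: 0.34, 0.65, 0.41, 0.30; count ≥ 0.89 → 0.

0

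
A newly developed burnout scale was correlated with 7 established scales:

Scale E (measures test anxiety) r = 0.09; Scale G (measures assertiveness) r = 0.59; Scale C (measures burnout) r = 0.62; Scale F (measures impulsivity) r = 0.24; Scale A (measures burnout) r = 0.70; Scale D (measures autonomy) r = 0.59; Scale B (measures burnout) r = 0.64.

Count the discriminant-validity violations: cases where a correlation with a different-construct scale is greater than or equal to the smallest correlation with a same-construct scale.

Convergent (same construct = burnout): Scale C, Scale A, Scale B.
Smallest convergent = 0.62. Discriminant values: 0.09, 0.59, 0.24, 0.59; count ≥ 0.62 → 0.

0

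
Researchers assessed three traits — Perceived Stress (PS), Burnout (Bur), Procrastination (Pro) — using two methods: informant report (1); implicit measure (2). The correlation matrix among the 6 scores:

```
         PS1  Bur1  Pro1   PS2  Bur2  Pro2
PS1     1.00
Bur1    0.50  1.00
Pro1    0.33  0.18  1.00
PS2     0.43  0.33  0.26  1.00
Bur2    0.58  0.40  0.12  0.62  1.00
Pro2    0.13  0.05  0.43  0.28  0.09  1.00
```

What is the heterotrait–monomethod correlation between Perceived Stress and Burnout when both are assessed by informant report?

Different traits, same method: r(PS1, Bur1) = 0.50.

0.50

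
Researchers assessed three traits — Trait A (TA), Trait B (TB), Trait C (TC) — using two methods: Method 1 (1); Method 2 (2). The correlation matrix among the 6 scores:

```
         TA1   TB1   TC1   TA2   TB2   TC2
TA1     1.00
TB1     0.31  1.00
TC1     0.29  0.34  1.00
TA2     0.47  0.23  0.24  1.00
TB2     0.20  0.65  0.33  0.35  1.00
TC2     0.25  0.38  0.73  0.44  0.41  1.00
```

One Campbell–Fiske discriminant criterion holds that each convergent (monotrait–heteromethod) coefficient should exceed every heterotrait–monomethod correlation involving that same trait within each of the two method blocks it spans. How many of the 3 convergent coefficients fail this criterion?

0

Each convergent coefficient versus the relevant comparison correlations:
TA (methods 1·2): 0.47 vs {0.31, 0.35, 0.29, 0.44} → pass.
TB (methods 1·2): 0.65 vs {0.31, 0.35, 0.34, 0.41} → pass.
TC (methods 1·2): 0.73 vs {0.29, 0.44, 0.34, 0.41} → pass.
0 of 3 fail.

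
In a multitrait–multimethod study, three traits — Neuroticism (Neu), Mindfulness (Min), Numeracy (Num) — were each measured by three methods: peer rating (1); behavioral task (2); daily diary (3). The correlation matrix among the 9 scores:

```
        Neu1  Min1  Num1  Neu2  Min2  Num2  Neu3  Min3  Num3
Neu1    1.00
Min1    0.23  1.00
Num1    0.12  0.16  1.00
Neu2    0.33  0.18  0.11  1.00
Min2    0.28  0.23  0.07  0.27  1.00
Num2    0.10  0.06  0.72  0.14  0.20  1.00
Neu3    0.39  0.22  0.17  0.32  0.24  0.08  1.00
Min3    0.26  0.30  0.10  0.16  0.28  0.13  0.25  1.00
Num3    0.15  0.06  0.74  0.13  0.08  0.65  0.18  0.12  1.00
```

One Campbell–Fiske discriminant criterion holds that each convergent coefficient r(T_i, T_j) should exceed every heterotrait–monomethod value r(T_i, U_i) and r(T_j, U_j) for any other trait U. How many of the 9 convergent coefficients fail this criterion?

1

Each convergent coefficient versus the relevant comparison correlations:
Neu (methods 1·2): 0.33 vs {0.23, 0.27, 0.12, 0.14} → pass.
Neu (methods 1·3): 0.39 vs {0.23, 0.25, 0.12, 0.18} → pass.
Neu (methods 2·3): 0.32 vs {0.27, 0.25, 0.14, 0.18} → pass.
Min (methods 1·2): 0.23 vs {0.23, 0.27, 0.16, 0.20} → fail.
Min (methods 1·3): 0.30 vs {0.23, 0.25, 0.16, 0.12} → pass.
Min (methods 2·3): 0.28 vs {0.27, 0.25, 0.20, 0.12} → pass.
Num (methods 1·2): 0.72 vs {0.12, 0.14, 0.16, 0.20} → pass.
Num (methods 1·3): 0.74 vs {0.12, 0.18, 0.16, 0.12} → pass.
Num (methods 2·3): 0.65 vs {0.14, 0.18, 0.20, 0.12} → pass.
1 of 9 fail.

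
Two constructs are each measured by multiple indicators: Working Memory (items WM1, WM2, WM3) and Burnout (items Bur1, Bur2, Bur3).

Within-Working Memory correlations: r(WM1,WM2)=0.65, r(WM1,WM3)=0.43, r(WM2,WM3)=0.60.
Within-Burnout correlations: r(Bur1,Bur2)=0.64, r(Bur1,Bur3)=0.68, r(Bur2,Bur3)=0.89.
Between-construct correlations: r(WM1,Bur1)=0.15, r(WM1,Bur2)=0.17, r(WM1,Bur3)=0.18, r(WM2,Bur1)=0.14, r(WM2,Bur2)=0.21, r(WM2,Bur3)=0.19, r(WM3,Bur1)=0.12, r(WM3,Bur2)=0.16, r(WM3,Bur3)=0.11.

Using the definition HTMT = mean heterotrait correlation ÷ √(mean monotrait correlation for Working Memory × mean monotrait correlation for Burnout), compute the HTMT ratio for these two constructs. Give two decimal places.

0.25

Mean heterotrait r = 1.43/9 = 0.1589.
Mean within-WM = 1.68/3 = 0.5600; mean within-Bur = 2.21/3 = 0.7367.
Geometric mean = √(0.5600 × 0.7367) = 0.6423.
HTMT = 0.1589 / 0.6423 = 0.25.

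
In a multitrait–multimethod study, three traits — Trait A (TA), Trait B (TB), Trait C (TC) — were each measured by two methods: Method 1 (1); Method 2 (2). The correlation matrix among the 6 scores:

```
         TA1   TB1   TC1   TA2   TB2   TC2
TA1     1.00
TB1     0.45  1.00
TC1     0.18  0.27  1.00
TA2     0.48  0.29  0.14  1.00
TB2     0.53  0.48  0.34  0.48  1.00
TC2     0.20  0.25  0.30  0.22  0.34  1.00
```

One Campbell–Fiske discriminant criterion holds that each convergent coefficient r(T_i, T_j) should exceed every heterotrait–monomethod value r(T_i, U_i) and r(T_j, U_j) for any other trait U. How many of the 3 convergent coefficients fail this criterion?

Convergent coefficients and their comparison sets:
TA (methods 1·2): 0.48 vs {0.45, 0.48, 0.18, 0.22} → fail.
TB (methods 1·2): 0.48 vs {0.45, 0.48, 0.27, 0.34} → fail.
TC (methods 1·2): 0.30 vs {0.18, 0.22, 0.27, 0.34} → fail.
3 of 3 fail.

3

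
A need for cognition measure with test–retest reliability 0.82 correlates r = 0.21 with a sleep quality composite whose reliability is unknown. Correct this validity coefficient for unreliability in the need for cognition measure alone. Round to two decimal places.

0.23

Single correction: r_c = r_obs / √r_xx = 0.21 / √0.82 = 0.21 / 0.9055 ≈ 0.23.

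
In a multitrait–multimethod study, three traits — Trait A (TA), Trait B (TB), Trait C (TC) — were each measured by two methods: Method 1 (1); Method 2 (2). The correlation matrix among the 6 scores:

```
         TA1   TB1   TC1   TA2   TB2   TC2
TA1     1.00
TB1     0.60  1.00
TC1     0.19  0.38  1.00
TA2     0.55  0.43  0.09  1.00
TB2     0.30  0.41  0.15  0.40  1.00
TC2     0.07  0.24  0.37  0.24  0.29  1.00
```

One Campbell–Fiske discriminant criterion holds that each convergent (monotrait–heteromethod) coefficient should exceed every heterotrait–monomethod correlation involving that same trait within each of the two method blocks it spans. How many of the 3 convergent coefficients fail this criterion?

Convergent coefficients and their comparison sets:
TA (methods 1·2): 0.55 vs {0.60, 0.40, 0.19, 0.24} → fail.
TB (methods 1·2): 0.41 vs {0.60, 0.40, 0.38, 0.29} → fail.
TC (methods 1·2): 0.37 vs {0.19, 0.24, 0.38, 0.29} → fail.
3 of 3 fail.

3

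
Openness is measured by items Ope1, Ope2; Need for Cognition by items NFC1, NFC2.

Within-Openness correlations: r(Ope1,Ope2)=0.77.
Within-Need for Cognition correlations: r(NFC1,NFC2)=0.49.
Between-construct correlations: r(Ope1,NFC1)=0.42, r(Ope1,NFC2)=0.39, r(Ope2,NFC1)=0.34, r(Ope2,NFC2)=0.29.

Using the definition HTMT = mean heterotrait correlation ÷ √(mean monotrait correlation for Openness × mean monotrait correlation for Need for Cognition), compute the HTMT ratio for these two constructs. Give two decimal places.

0.59

Between-construct mean = 1.44/4 = 0.3600.
Mean within-Ope = 0.77/1 = 0.7700; mean within-NFC = 0.49/1 = 0.4900.
Geometric mean = √(0.7700 × 0.4900) = 0.6142.
HTMT = 0.3600 / 0.6142 = 0.59.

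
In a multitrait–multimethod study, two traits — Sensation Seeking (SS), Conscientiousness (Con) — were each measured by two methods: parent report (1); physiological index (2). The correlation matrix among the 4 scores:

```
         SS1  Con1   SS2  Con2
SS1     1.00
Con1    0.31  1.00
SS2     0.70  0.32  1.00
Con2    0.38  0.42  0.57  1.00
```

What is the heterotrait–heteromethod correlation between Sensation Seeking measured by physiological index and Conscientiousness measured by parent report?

0.32

Different traits and methods: r(SS2, Con1) = 0.32.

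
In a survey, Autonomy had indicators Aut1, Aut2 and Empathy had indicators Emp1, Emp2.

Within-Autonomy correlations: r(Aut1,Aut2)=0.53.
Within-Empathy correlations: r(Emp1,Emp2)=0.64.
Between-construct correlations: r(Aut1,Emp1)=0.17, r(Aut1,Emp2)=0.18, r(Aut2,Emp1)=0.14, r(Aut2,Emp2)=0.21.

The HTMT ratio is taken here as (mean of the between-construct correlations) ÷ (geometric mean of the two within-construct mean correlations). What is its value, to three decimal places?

Between-construct mean = 0.70/4 = 0.1750.
Mean within-Aut = 0.53/1 = 0.5300; mean within-Emp = 0.64/1 = 0.6400.
Geometric mean = √(0.5300 × 0.6400) = 0.5824.
HTMT = 0.1750 / 0.5824 = 0.300.

0.300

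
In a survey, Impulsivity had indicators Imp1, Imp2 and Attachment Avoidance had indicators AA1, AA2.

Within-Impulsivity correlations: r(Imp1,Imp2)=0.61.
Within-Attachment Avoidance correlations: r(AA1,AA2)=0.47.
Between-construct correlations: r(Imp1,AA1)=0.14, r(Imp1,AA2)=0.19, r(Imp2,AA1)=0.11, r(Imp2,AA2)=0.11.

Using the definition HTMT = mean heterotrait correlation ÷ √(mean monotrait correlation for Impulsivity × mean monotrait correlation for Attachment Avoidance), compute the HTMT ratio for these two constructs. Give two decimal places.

Between-construct mean = 0.55/4 = 0.1375.
Mean within-Imp = 0.61/1 = 0.6100; mean within-AA = 0.47/1 = 0.4700.
Geometric mean = √(0.6100 × 0.4700) = 0.5354.
HTMT = 0.1375 / 0.5354 = 0.26.

0.26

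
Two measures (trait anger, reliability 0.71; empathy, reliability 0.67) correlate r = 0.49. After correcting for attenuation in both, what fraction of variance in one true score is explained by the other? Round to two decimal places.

0.50

Disattenuated r = 0.49 / √(0.71 × 0.67) = 0.49 / 0.6897 = 0.7105.
Shared true-score variance = 0.7105² = 0.5048 ≈ 0.50.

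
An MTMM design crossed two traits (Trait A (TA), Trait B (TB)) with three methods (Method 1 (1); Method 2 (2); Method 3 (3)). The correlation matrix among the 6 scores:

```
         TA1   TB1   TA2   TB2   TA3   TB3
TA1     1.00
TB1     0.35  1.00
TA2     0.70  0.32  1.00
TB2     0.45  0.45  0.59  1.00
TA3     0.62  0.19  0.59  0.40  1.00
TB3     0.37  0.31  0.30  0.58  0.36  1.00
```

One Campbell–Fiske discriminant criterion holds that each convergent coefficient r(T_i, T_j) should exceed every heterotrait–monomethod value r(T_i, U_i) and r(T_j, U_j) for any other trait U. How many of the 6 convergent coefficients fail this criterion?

4

Each convergent coefficient versus the relevant comparison correlations:
TA (methods 1·2): 0.70 vs {0.35, 0.59} → pass.
TA (methods 1·3): 0.62 vs {0.35, 0.36} → pass.
TA (methods 2·3): 0.59 vs {0.59, 0.36} → fail.
TB (methods 1·2): 0.45 vs {0.35, 0.59} → fail.
TB (methods 1·3): 0.31 vs {0.35, 0.36} → fail.
TB (methods 2·3): 0.58 vs {0.59, 0.36} → fail.
4 of 6 fail.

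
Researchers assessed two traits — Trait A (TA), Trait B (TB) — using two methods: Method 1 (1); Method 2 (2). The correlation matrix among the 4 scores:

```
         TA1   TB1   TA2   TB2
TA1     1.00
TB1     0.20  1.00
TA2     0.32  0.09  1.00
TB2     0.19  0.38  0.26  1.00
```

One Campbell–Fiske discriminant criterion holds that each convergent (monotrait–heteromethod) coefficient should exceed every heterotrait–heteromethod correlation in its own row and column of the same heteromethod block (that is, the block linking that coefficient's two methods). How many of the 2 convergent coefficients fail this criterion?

Each convergent coefficient versus the relevant comparison correlations:
TA (methods 1·2): 0.32 vs {0.19, 0.09} → pass.
TB (methods 1·2): 0.38 vs {0.09, 0.19} → pass.
0 of 2 fail.

0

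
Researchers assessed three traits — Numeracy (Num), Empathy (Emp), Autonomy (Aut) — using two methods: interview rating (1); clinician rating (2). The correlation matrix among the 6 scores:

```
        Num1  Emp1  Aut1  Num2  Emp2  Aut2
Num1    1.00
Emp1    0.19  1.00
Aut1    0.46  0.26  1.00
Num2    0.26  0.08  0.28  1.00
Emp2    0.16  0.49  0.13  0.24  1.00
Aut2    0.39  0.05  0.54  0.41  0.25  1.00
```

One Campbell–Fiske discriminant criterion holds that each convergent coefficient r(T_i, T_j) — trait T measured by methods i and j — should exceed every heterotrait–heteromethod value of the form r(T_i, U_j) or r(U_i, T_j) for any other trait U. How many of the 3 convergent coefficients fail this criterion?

Checking each validity diagonal entry against its comparison values:
Num (methods 1·2): 0.26 vs {0.16, 0.08, 0.39, 0.28} → fail.
Emp (methods 1·2): 0.49 vs {0.08, 0.16, 0.05, 0.13} → pass.
Aut (methods 1·2): 0.54 vs {0.28, 0.39, 0.13, 0.05} → pass.
1 of 3 fail.

1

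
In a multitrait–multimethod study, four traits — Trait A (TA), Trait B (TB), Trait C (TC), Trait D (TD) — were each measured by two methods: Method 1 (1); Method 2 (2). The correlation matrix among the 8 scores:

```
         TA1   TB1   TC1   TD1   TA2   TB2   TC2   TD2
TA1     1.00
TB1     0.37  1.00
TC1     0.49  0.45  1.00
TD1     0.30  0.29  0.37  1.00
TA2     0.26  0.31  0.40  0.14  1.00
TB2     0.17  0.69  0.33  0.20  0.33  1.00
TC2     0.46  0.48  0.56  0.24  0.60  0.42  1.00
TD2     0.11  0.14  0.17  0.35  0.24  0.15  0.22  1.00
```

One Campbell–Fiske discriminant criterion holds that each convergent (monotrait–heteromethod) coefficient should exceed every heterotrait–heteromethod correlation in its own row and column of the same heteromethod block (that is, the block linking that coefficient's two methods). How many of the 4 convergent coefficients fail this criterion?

Convergent coefficients and their comparison sets:
TA (methods 1·2): 0.26 vs {0.17, 0.31, 0.46, 0.40, 0.11, 0.14} → fail.
TB (methods 1·2): 0.69 vs {0.31, 0.17, 0.48, 0.33, 0.14, 0.20} → pass.
TC (methods 1·2): 0.56 vs {0.40, 0.46, 0.33, 0.48, 0.17, 0.24} → pass.
TD (methods 1·2): 0.35 vs {0.14, 0.11, 0.20, 0.14, 0.24, 0.17} → pass.
1 of 4 fail.

1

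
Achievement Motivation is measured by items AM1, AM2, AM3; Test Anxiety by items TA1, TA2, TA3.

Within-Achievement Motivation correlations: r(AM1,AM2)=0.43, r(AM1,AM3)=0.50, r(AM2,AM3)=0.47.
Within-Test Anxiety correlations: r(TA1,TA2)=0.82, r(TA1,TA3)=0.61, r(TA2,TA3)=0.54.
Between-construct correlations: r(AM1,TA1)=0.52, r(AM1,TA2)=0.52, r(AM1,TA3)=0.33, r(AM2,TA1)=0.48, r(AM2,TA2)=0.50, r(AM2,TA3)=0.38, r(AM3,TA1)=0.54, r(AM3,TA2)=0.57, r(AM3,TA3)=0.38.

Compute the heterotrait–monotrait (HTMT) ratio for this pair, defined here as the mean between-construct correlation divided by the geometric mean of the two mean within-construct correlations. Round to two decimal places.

Between-construct mean = 4.22/9 = 0.4689.
Mean within-AM = 1.40/3 = 0.4667; mean within-TA = 1.97/3 = 0.6567.
Geometric mean = √(0.4667 × 0.6567) = 0.5536.
HTMT = 0.4689 / 0.5536 = 0.85.

0.85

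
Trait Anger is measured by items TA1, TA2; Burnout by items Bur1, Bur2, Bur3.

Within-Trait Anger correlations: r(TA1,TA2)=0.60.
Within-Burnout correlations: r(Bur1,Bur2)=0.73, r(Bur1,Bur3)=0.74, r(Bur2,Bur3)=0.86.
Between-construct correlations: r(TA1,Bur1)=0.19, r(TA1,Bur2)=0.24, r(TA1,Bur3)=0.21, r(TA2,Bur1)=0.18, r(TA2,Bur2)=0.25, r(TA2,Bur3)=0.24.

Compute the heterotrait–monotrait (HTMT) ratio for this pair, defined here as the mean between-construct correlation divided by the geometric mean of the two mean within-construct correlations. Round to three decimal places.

Between-construct mean = 1.31/6 = 0.2183.
Mean within-TA = 0.60/1 = 0.6000; mean within-Bur = 2.33/3 = 0.7767.
Geometric mean = √(0.6000 × 0.7767) = 0.6827.
HTMT = 0.2183 / 0.6827 = 0.320.

0.320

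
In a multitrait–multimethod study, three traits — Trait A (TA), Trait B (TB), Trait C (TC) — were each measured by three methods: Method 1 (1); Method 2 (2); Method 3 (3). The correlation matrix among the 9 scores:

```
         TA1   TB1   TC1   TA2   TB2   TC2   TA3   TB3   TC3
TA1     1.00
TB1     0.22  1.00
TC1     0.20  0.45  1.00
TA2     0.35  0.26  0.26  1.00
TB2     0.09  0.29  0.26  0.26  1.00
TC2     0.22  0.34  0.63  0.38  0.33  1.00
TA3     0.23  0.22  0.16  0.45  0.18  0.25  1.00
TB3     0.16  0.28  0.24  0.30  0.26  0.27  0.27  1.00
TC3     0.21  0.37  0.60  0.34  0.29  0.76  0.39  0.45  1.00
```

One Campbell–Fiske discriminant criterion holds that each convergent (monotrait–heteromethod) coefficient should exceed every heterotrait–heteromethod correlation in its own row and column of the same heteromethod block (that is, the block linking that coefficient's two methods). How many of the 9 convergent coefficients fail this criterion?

3

Checking each validity diagonal entry against its comparison values:
TA (methods 1·2): 0.35 vs {0.09, 0.26, 0.22, 0.26} → pass.
TA (methods 1·3): 0.23 vs {0.16, 0.22, 0.21, 0.16} → pass.
TA (methods 2·3): 0.45 vs {0.30, 0.18, 0.34, 0.25} → pass.
TB (methods 1·2): 0.29 vs {0.26, 0.09, 0.34, 0.26} → fail.
TB (methods 1·3): 0.28 vs {0.22, 0.16, 0.37, 0.24} → fail.
TB (methods 2·3): 0.26 vs {0.18, 0.30, 0.29, 0.27} → fail.
TC (methods 1·2): 0.63 vs {0.26, 0.22, 0.26, 0.34} → pass.
TC (methods 1·3): 0.60 vs {0.16, 0.21, 0.24, 0.37} → pass.
TC (methods 2·3): 0.76 vs {0.25, 0.34, 0.27, 0.29} → pass.
3 of 9 fail.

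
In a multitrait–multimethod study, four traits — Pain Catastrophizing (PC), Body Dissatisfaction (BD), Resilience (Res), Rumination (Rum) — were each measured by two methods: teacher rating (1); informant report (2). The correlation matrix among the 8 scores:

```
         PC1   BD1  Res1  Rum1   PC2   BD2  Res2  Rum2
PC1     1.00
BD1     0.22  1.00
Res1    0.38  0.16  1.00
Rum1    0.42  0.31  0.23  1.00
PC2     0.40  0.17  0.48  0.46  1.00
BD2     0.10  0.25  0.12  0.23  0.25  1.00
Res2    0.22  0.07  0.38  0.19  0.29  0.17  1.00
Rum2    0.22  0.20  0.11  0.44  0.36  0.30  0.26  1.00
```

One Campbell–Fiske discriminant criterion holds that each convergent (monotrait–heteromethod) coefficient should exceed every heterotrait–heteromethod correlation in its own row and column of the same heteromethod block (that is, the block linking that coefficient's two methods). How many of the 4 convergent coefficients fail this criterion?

Checking each validity diagonal entry against its comparison values:
PC (methods 1·2): 0.40 vs {0.10, 0.17, 0.22, 0.48, 0.22, 0.46} → fail.
BD (methods 1·2): 0.25 vs {0.17, 0.10, 0.07, 0.12, 0.20, 0.23} → pass.
Res (methods 1·2): 0.38 vs {0.48, 0.22, 0.12, 0.07, 0.11, 0.19} → fail.
Rum (methods 1·2): 0.44 vs {0.46, 0.22, 0.23, 0.20, 0.19, 0.11} → fail.
3 of 4 fail.

3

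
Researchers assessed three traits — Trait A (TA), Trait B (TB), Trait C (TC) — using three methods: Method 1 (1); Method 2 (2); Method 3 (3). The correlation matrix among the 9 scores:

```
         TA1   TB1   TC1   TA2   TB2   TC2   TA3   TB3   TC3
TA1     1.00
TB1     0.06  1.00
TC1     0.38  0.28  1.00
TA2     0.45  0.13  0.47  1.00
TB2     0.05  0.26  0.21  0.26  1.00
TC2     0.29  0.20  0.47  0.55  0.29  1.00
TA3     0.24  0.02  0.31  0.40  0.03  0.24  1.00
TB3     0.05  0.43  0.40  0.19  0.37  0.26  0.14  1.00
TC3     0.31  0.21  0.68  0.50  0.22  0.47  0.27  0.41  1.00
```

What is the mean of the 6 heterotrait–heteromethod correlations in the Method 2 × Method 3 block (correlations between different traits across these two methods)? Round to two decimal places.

0.24

HTHM values (method 2 × method 3): 0.19, 0.50, 0.03, 0.22, 0.24, 0.26; mean = 1.44/6 = 0.24.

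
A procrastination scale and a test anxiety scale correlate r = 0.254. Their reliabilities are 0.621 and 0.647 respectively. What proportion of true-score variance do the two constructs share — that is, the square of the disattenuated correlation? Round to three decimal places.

Disattenuated r = 0.254 / √(0.621 × 0.647) = 0.254 / 0.6339 = 0.4007.
Shared true-score variance = 0.4007² = 0.1606 ≈ 0.161.

0.161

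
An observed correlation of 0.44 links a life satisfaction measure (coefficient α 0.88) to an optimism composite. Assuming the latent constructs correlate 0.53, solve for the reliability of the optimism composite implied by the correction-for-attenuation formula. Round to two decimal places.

0.78

r_true = r_obs / √(r_xx · r_yy) ⇒ 0.53 = 0.44 / √(0.88 · r_yy).
√(0.88 · r_yy) = 0.44 / 0.53 = 0.8302; 0.88 · r_yy = 0.6892; r_yy = 0.6892 / 0.88 ≈ 0.78.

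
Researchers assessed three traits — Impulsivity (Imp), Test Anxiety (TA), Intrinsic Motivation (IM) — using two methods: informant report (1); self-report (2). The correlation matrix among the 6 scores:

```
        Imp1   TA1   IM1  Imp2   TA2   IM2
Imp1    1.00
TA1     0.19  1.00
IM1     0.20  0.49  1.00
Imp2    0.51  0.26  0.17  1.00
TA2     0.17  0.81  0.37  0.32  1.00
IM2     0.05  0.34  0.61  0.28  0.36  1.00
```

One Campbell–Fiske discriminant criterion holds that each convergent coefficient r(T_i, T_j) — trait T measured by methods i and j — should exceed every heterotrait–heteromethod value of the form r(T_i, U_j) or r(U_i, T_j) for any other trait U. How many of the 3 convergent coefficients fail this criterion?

Checking each validity diagonal entry against its comparison values:
Imp (methods 1·2): 0.51 vs {0.17, 0.26, 0.05, 0.17} → pass.
TA (methods 1·2): 0.81 vs {0.26, 0.17, 0.34, 0.37} → pass.
IM (methods 1·2): 0.61 vs {0.17, 0.05, 0.37, 0.34} → pass.
0 of 3 fail.

0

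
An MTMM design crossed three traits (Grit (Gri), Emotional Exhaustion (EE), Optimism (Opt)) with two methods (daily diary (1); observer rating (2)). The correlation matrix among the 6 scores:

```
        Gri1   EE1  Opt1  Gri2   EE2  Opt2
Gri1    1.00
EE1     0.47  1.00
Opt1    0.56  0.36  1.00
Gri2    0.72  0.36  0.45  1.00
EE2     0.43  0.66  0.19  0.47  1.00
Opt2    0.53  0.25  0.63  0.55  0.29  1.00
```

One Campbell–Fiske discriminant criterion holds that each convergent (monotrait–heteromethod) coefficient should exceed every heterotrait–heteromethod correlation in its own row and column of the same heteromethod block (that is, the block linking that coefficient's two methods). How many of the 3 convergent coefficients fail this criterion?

Checking each validity diagonal entry against its comparison values:
Gri (methods 1·2): 0.72 vs {0.43, 0.36, 0.53, 0.45} → pass.
EE (methods 1·2): 0.66 vs {0.36, 0.43, 0.25, 0.19} → pass.
Opt (methods 1·2): 0.63 vs {0.45, 0.53, 0.19, 0.25} → pass.
0 of 3 fail.

0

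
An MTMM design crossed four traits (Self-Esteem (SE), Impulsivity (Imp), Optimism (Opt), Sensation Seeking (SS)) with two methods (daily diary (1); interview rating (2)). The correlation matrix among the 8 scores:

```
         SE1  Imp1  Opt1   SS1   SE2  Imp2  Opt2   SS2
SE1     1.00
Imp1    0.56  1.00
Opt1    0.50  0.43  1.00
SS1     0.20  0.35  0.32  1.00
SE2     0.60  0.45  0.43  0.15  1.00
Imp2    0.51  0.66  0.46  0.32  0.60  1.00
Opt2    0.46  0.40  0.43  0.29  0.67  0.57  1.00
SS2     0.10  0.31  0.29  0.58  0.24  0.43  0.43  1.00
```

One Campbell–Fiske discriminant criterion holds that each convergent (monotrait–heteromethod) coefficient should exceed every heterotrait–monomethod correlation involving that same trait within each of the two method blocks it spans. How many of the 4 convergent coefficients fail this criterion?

2

Each convergent coefficient versus the relevant comparison correlations:
SE (methods 1·2): 0.60 vs {0.56, 0.60, 0.50, 0.67, 0.20, 0.24} → fail.
Imp (methods 1·2): 0.66 vs {0.56, 0.60, 0.43, 0.57, 0.35, 0.43} → pass.
Opt (methods 1·2): 0.43 vs {0.50, 0.67, 0.43, 0.57, 0.32, 0.43} → fail.
SS (methods 1·2): 0.58 vs {0.20, 0.24, 0.35, 0.43, 0.32, 0.43} → pass.
2 of 4 fail.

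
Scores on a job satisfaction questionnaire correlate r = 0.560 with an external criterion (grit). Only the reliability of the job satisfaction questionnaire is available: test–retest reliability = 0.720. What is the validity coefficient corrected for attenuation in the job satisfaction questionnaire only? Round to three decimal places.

Single correction: r_c = r_obs / √r_xx = 0.560 / √0.720 = 0.560 / 0.8485 ≈ 0.660.

0.660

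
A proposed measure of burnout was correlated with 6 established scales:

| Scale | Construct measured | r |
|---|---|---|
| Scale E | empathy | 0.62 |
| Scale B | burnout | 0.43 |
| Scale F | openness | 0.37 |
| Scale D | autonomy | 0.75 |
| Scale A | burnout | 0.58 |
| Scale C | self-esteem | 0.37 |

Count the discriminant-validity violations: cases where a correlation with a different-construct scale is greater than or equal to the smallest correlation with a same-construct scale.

2

Convergent (same construct = burnout): Scale B, Scale A.
Smallest convergent = 0.43. Discriminant values: 0.62, 0.37, 0.75, 0.37; count ≥ 0.43 → 2.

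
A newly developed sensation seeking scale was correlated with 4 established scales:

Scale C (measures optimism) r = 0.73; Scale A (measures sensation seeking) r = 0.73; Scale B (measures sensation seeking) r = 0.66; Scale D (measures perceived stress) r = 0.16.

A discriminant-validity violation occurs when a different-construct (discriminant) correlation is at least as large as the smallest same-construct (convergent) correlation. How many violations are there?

Convergent (same construct = sensation seeking): Scale A, Scale B.
Smallest convergent = 0.66. Discriminant values: 0.73, 0.16; count ≥ 0.66 → 1.

1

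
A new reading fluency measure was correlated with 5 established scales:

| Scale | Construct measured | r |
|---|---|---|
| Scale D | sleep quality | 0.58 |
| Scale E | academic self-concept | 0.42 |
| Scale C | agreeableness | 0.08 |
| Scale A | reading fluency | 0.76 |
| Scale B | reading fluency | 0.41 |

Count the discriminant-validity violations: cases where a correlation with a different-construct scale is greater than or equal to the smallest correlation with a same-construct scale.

2

Convergent (same construct = reading fluency): Scale A, Scale B.
Smallest convergent = 0.41. Discriminant values: 0.58, 0.42, 0.08; count ≥ 0.41 → 2.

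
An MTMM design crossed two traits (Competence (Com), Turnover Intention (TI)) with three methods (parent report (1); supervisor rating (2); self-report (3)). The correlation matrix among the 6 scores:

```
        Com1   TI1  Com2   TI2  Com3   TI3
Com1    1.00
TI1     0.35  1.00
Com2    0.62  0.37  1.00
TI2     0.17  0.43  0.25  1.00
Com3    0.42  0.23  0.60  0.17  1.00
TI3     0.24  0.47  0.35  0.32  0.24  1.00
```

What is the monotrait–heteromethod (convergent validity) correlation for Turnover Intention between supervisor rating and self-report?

0.32

Same trait (TI), different methods: r(TI2, TI3) = 0.32.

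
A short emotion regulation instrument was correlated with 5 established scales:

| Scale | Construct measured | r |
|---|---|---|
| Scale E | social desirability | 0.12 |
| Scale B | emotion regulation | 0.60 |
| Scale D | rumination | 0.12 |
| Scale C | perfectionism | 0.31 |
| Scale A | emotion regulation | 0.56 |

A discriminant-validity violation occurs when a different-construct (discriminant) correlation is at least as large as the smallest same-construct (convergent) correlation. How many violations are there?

0

Convergent (same construct = emotion regulation): Scale B, Scale A.
Smallest convergent = 0.56. Discriminant values: 0.12, 0.12, 0.31; count ≥ 0.56 → 0.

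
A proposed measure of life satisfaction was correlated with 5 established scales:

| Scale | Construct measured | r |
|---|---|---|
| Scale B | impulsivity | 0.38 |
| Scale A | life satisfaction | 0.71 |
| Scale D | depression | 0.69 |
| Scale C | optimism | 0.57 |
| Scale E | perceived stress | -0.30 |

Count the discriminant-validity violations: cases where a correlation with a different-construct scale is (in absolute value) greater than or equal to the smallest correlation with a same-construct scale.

Convergent (same construct = life satisfaction): Scale A.
Smallest convergent = 0.71. Discriminant |r|: 0.38, 0.69, 0.57, 0.30; count ≥ 0.71 → 0.

0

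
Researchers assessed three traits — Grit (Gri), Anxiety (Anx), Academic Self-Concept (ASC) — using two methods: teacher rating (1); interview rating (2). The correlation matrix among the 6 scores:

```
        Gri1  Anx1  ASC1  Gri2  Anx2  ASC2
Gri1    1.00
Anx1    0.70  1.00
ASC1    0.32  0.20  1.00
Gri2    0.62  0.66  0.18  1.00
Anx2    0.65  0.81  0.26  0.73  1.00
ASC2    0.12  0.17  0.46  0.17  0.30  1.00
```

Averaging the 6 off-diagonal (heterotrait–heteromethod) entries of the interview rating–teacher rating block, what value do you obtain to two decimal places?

0.34

HTHM values (method 2 × method 1): 0.66, 0.18, 0.65, 0.26, 0.12, 0.17; mean = 2.04/6 = 0.34.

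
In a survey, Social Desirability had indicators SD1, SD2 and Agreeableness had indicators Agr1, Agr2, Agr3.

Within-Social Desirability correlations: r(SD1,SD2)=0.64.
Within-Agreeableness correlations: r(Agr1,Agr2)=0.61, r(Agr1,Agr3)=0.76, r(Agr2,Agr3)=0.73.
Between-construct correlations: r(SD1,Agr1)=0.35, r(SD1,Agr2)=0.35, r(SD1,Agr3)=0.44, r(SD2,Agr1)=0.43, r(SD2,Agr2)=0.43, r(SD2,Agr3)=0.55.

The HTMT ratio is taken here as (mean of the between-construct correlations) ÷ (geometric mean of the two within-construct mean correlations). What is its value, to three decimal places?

Mean between = 2.55/6 = 0.4250.
Mean within-SD = 0.64/1 = 0.6400; mean within-Agr = 2.10/3 = 0.7000.
Geometric mean = √(0.6400 × 0.7000) = 0.6693.
HTMT = 0.4250 / 0.6693 = 0.635.

0.635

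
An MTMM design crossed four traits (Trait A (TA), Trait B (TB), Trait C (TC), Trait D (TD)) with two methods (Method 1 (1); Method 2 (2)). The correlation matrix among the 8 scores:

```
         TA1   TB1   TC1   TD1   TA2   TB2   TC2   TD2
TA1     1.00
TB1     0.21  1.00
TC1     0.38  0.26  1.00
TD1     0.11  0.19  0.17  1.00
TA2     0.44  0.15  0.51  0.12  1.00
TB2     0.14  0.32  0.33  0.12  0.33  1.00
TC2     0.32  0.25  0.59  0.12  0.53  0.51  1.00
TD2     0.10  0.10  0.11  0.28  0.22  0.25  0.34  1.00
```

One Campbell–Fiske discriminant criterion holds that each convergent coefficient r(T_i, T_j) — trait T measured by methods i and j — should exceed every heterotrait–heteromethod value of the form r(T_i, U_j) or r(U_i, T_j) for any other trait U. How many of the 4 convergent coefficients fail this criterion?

Checking each validity diagonal entry against its comparison values:
TA (methods 1·2): 0.44 vs {0.14, 0.15, 0.32, 0.51, 0.10, 0.12} → fail.
TB (methods 1·2): 0.32 vs {0.15, 0.14, 0.25, 0.33, 0.10, 0.12} → fail.
TC (methods 1·2): 0.59 vs {0.51, 0.32, 0.33, 0.25, 0.11, 0.12} → pass.
TD (methods 1·2): 0.28 vs {0.12, 0.10, 0.12, 0.10, 0.12, 0.11} → pass.
2 of 4 fail.

2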